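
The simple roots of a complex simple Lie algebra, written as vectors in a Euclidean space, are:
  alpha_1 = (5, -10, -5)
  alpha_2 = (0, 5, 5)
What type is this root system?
Compute the Cartan integers a_ij = 2(alpha_i, alpha_j)/(alpha_j, alpha_j); the resulting 2x2 Cartan matrix is
[[2, -3], [-1, 2]].
The roots have two lengths (squared-length ratio 3:1); the short ones are alpha_{2}. The associated Dynkin diagram is two nodes joined by a triple edge (G_2), so the type is G_2.

G_2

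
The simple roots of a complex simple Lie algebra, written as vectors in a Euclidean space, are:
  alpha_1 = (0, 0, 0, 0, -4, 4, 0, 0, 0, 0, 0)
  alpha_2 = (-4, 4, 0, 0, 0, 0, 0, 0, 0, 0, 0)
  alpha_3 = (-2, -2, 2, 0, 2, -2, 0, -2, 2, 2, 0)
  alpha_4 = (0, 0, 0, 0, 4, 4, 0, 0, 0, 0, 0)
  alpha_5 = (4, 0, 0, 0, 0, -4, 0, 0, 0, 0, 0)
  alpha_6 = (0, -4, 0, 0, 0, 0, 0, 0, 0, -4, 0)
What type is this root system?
Compute the Cartan integers a_ij = 2(alpha_i, alpha_j)/(alpha_j, alpha_j); the resulting 6x6 Cartan matrix is
[[2, 0, -1, 0, -1, 0], [0, 2, 0, 0, -1, -1], [-1, 0, 2, 0, 0, 0], [0, 0, 0, 2, -1, 0], [-1, -1, 0, -1, 2, 0], [0, -1, 0, 0, 0, 2]].
All simple roots have the same length, so the diagram is simply laced. The associated Dynkin diagram is a chain of 5 nodes with one extra node attached to the third node from one end (E_6), so the type is E_6.

E_6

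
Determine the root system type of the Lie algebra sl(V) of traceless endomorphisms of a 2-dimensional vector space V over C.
This is sl(2), which has dimension 2^2 - 1 = 3 and rank 2 - 1 = 1 (a Cartan subalgebra is the diagonal traceless matrices). In the classification of classical Lie algebras, the special linear algebra sl(n+1) has type A_n; here n = 1, so the Dynkin diagram is a chain of 1 nodes with single edges (A_1). Hence the type is A_1.

type A_1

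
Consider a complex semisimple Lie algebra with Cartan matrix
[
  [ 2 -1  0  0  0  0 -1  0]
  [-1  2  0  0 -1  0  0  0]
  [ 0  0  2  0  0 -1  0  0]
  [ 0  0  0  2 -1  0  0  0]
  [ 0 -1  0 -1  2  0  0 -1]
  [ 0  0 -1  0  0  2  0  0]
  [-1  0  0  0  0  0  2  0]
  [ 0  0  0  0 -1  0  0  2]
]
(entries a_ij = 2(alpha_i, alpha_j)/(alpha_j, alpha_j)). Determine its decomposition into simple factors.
The diagram associated to this matrix has two connected components: the simple roots {alpha_3, alpha_6} form a chain of 2 nodes with single edges (A_2), and {alpha_1, alpha_2, alpha_4, alpha_5, alpha_7, alpha_8} form a chain of 4 nodes with a fork of two nodes at one end (D_6). A semisimple Lie algebra decomposes uniquely as the direct sum of simple ideals, one per connected component of its Dynkin diagram, so g ≅ A_2 ⊕ D_6 (dimension 8 + 66 = 74).

type A_2 + type D_6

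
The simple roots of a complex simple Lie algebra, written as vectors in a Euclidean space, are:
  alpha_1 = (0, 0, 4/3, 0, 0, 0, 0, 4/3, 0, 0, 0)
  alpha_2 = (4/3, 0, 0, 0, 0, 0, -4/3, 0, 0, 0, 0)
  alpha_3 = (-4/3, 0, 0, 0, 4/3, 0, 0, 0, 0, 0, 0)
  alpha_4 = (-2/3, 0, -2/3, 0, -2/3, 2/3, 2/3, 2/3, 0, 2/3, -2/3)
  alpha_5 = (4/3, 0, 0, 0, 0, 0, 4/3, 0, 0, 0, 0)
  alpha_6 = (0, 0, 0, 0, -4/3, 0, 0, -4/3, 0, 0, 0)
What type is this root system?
E6

Compute the Cartan integers a_ij = 2(alpha_i, alpha_j)/(alpha_j, alpha_j); the resulting 6x6 Cartan matrix is
[[2, 0, 0, 0, 0, -1], [0, 2, -1, -1, 0, 0], [0, -1, 2, 0, -1, -1], [0, -1, 0, 2, 0, 0], [0, 0, -1, 0, 2, 0], [-1, 0, -1, 0, 0, 2]].
All simple roots have the same length, so the diagram is simply laced. The associated Dynkin diagram is a chain of 5 nodes with one extra node attached to the third node from one end (E_6), so the type is E_6.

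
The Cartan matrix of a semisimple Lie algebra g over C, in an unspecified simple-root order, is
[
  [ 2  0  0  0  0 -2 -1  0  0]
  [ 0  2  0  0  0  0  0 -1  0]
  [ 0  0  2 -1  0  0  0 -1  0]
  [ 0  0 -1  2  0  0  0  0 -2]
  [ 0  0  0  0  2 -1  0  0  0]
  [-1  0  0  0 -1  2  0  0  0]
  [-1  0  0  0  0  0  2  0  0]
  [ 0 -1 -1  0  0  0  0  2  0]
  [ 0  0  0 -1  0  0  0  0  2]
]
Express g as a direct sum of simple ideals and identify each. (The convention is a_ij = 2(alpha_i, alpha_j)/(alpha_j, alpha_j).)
The diagram associated to this matrix has two connected components: the simple roots {alpha_2, alpha_3, alpha_4, alpha_8, alpha_9} form a chain of 5 nodes with a double edge at one end; the terminal node there is the unique short simple root (B_5), and {alpha_1, alpha_5, alpha_6, alpha_7} form a chain of 4 nodes with a double edge between the middle two (F_4). A semisimple Lie algebra decomposes uniquely as the direct sum of simple ideals, one per connected component of its Dynkin diagram, so g ≅ B_5 ⊕ F_4 (dimension 55 + 52 = 107).

type B_5 ⊕ type F_4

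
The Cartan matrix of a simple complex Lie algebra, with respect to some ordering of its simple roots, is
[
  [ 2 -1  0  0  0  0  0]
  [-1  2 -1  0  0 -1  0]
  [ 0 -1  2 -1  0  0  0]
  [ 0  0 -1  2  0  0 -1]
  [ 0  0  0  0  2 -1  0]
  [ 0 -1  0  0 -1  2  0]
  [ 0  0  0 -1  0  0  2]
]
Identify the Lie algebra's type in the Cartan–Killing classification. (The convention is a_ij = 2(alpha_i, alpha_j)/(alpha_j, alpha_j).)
The matrix has rank 7 with 2's on the diagonal. Reading the off-diagonal entries as Dynkin edges (a single edge where a_ij = a_ji = -1; a double or triple edge where a_ij * a_ji = 2 or 3), the diagram is a chain of 6 nodes with one extra node attached to the third node from one end (E_7). One simple-root ordering that puts it in standard form is (alpha_5, alpha_1, alpha_6, alpha_2, alpha_3, alpha_4, alpha_7). So the algebra is type E_7.

E_7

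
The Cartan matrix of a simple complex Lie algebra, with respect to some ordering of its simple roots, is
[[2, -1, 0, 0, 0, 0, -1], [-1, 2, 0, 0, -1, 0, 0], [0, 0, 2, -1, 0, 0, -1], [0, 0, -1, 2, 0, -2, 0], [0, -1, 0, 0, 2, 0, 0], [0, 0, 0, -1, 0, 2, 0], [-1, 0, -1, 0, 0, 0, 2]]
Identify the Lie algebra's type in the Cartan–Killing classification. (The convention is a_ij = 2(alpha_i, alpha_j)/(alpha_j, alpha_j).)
The matrix has rank 7 with 2's on the diagonal. Reading the off-diagonal entries as Dynkin edges (a single edge where a_ij = a_ji = -1; a double or triple edge where a_ij * a_ji = 2 or 3), the diagram is a chain of 7 nodes with a double edge at one end; the terminal node there is the unique short simple root (B_7). One simple-root ordering that puts it in standard form is (alpha_5, alpha_2, alpha_1, alpha_7, alpha_3, alpha_4, alpha_6). So the algebra is type B_7, i.e. so(15).

type B_7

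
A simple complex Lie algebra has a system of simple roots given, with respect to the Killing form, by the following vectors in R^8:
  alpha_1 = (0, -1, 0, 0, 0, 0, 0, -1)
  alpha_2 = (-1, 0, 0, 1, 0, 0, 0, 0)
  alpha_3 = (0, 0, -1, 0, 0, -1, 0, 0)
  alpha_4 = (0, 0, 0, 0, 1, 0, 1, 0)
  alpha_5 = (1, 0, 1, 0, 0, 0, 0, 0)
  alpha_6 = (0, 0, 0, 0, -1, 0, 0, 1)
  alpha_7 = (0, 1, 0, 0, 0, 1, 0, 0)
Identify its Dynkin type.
A7

Compute the Cartan integers a_ij = 2(alpha_i, alpha_j)/(alpha_j, alpha_j); the resulting 7x7 Cartan matrix is
[[2, 0, 0, 0, 0, -1, -1], [0, 2, 0, 0, -1, 0, 0], [0, 0, 2, 0, -1, 0, -1], [0, 0, 0, 2, 0, -1, 0], [0, -1, -1, 0, 2, 0, 0], [-1, 0, 0, -1, 0, 2, 0], [-1, 0, -1, 0, 0, 0, 2]].
All simple roots have the same length, so the diagram is simply laced. The associated Dynkin diagram is a chain of 7 nodes with single edges (A_7), so the type is A_7 (the algebra sl(8)).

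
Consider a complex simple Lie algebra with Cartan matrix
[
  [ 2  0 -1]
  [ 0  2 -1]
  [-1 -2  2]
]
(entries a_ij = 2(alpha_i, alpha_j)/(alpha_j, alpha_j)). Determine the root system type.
B3

The matrix has rank 3 with 2's on the diagonal. Reading the off-diagonal entries as Dynkin edges (a single edge where a_ij = a_ji = -1; a double or triple edge where a_ij * a_ji = 2 or 3), the diagram is a chain of 3 nodes with a double edge at one end; the terminal node there is the unique short simple root (B_3). One simple-root ordering that puts it in standard form is (alpha_1, alpha_3, alpha_2). So the algebra is type B_3, i.e. so(7).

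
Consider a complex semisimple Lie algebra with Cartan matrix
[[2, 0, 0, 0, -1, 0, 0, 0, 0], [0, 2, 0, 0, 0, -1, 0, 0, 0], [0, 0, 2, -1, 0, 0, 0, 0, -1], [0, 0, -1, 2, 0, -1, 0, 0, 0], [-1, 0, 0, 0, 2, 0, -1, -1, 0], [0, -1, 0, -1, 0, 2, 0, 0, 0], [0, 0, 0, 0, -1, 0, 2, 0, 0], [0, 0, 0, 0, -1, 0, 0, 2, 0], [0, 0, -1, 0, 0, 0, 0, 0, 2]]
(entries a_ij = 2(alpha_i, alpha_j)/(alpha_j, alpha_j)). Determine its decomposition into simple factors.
The diagram associated to this matrix has two connected components: the simple roots {alpha_2, alpha_3, alpha_4, alpha_6, alpha_9} form a chain of 5 nodes with single edges (A_5), and {alpha_1, alpha_5, alpha_7, alpha_8} form a chain of 2 nodes with a fork of two nodes at one end (D_4). A semisimple Lie algebra decomposes uniquely as the direct sum of simple ideals, one per connected component of its Dynkin diagram, so g ≅ A_5 ⊕ D_4 (dimension 35 + 28 = 63).

A_5 (sl(6)) + D_4 (so(8))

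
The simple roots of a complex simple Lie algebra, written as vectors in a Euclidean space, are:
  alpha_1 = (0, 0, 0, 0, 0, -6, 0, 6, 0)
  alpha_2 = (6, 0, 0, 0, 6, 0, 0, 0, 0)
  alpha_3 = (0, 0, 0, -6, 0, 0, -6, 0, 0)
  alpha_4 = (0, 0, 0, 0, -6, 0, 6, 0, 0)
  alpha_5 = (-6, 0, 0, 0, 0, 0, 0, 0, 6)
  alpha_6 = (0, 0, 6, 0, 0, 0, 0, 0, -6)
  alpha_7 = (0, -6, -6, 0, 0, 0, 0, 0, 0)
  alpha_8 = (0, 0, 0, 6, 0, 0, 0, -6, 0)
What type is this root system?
A_8 (sl(9))

Compute the Cartan integers a_ij = 2(alpha_i, alpha_j)/(alpha_j, alpha_j); the resulting 8x8 Cartan matrix is
[[2, 0, 0, 0, 0, 0, 0, -1], [0, 2, 0, -1, -1, 0, 0, 0], [0, 0, 2, -1, 0, 0, 0, -1], [0, -1, -1, 2, 0, 0, 0, 0], [0, -1, 0, 0, 2, -1, 0, 0], [0, 0, 0, 0, -1, 2, -1, 0], [0, 0, 0, 0, 0, -1, 2, 0], [-1, 0, -1, 0, 0, 0, 0, 2]].
All simple roots have the same length, so the diagram is simply laced. The associated Dynkin diagram is a chain of 8 nodes with single edges (A_8), so the type is A_8 (the algebra sl(9)).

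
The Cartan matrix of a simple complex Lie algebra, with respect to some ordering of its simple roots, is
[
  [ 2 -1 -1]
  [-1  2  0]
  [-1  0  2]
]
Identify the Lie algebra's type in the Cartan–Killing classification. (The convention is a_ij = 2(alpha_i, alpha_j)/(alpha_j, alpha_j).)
The matrix has rank 3 with 2's on the diagonal. Reading the off-diagonal entries as Dynkin edges (a single edge where a_ij = a_ji = -1; a double or triple edge where a_ij * a_ji = 2 or 3), the diagram is a chain of 3 nodes with single edges (A_3). One simple-root ordering that puts it in standard form is (alpha_3, alpha_1, alpha_2). So the algebra is type A_3, i.e. sl(4).

A_3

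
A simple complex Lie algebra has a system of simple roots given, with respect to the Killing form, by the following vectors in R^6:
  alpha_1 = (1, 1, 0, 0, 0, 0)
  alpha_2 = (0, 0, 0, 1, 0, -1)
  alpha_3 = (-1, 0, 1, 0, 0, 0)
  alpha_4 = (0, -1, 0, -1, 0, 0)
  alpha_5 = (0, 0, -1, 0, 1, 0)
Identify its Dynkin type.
Compute the Cartan integers a_ij = 2(alpha_i, alpha_j)/(alpha_j, alpha_j); the resulting 5x5 Cartan matrix is
[[2, 0, -1, -1, 0], [0, 2, 0, -1, 0], [-1, 0, 2, 0, -1], [-1, -1, 0, 2, 0], [0, 0, -1, 0, 2]].
All simple roots have the same length, so the diagram is simply laced. The associated Dynkin diagram is a chain of 5 nodes with single edges (A_5), so the type is A_5 (the algebra sl(6)).

A_5 (sl(6))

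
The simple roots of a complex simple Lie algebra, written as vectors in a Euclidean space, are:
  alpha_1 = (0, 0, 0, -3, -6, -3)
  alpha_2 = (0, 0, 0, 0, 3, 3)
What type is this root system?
type G_2

Compute the Cartan integers a_ij = 2(alpha_i, alpha_j)/(alpha_j, alpha_j); the resulting 2x2 Cartan matrix is
[[2, -3], [-1, 2]].
The roots have two lengths (squared-length ratio 3:1); the short ones are alpha_{2}. The associated Dynkin diagram is two nodes joined by a triple edge (G_2), so the type is G_2.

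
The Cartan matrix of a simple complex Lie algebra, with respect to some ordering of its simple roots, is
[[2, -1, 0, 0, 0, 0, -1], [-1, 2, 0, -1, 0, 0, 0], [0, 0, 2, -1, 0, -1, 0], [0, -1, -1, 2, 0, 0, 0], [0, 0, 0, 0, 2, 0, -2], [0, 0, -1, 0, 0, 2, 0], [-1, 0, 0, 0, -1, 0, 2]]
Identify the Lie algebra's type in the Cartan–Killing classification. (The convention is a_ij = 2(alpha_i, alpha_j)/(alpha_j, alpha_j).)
The matrix has rank 7 with 2's on the diagonal. Reading the off-diagonal entries as Dynkin edges (a single edge where a_ij = a_ji = -1; a double or triple edge where a_ij * a_ji = 2 or 3), the diagram is a chain of 7 nodes with a double edge at one end; the terminal node there is the unique long simple root (C_7). One simple-root ordering that puts it in standard form is (alpha_6, alpha_3, alpha_4, alpha_2, alpha_1, alpha_7, alpha_5). So the algebra is type C_7, i.e. sp(14).

C_7 (sp(14))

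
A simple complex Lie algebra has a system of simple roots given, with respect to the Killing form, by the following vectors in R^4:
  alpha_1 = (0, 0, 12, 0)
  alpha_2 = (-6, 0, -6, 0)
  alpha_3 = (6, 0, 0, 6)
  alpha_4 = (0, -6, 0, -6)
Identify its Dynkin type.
Compute the Cartan integers a_ij = 2(alpha_i, alpha_j)/(alpha_j, alpha_j); the resulting 4x4 Cartan matrix is
[[2, -2, 0, 0], [-1, 2, -1, 0], [0, -1, 2, -1], [0, 0, -1, 2]].
The roots have two lengths (squared-length ratio 2:1); the short ones are alpha_{2,3,4}. The associated Dynkin diagram is a chain of 4 nodes with a double edge at one end; the terminal node there is the unique long simple root (C_4), so the type is C_4 (the algebra sp(8)).

C_4 (sp(8))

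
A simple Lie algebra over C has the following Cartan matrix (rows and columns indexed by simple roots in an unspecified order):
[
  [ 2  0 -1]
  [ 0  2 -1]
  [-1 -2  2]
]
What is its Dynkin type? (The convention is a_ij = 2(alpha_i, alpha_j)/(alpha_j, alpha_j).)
B3

The matrix has rank 3 with 2's on the diagonal. Reading the off-diagonal entries as Dynkin edges (a single edge where a_ij = a_ji = -1; a double or triple edge where a_ij * a_ji = 2 or 3), the diagram is a chain of 3 nodes with a double edge at one end; the terminal node there is the unique short simple root (B_3). One simple-root ordering that puts it in standard form is (alpha_1, alpha_3, alpha_2). So the algebra is type B_3, i.e. so(7).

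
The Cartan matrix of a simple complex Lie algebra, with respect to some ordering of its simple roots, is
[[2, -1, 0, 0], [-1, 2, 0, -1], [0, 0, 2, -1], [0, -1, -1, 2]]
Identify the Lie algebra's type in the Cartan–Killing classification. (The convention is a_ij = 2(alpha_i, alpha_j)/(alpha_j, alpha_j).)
The matrix has rank 4 with 2's on the diagonal. Reading the off-diagonal entries as Dynkin edges (a single edge where a_ij = a_ji = -1; a double or triple edge where a_ij * a_ji = 2 or 3), the diagram is a chain of 4 nodes with single edges (A_4). One simple-root ordering that puts it in standard form is (alpha_3, alpha_4, alpha_2, alpha_1). So the algebra is type A_4, i.e. sl(5).

A4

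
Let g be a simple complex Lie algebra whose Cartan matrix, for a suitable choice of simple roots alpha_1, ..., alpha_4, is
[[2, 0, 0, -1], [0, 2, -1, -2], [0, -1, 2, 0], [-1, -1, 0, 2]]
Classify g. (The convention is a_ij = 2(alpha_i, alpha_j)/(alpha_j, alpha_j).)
The matrix has rank 4 with 2's on the diagonal. Reading the off-diagonal entries as Dynkin edges (a single edge where a_ij = a_ji = -1; a double or triple edge where a_ij * a_ji = 2 or 3), the diagram is a chain of 4 nodes with a double edge between the middle two (F_4). One simple-root ordering that puts it in standard form is (alpha_3, alpha_2, alpha_4, alpha_1). So the algebra is type F_4.

F_4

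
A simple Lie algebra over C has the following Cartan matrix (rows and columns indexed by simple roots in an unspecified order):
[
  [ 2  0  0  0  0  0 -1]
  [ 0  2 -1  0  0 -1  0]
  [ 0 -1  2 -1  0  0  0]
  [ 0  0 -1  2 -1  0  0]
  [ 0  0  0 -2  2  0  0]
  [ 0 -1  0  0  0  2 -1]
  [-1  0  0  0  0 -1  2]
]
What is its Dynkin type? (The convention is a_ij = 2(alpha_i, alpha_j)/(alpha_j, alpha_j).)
C_7 (sp(14))

The matrix has rank 7 with 2's on the diagonal. Reading the off-diagonal entries as Dynkin edges (a single edge where a_ij = a_ji = -1; a double or triple edge where a_ij * a_ji = 2 or 3), the diagram is a chain of 7 nodes with a double edge at one end; the terminal node there is the unique long simple root (C_7). One simple-root ordering that puts it in standard form is (alpha_1, alpha_7, alpha_6, alpha_2, alpha_3, alpha_4, alpha_5). So the algebra is type C_7, i.e. sp(14).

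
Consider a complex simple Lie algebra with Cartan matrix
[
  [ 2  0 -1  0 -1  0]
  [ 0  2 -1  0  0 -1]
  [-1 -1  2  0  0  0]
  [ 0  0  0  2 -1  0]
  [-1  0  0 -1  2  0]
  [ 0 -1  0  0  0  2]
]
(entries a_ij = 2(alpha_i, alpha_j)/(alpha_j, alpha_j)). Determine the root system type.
The matrix has rank 6 with 2's on the diagonal. Reading the off-diagonal entries as Dynkin edges (a single edge where a_ij = a_ji = -1; a double or triple edge where a_ij * a_ji = 2 or 3), the diagram is a chain of 6 nodes with single edges (A_6). One simple-root ordering that puts it in standard form is (alpha_4, alpha_5, alpha_1, alpha_3, alpha_2, alpha_6). So the algebra is type A_6, i.e. sl(7).

A_6 (sl(7))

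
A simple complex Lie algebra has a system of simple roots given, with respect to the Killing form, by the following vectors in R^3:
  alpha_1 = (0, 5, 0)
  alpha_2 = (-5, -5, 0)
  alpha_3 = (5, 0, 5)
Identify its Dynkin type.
Compute the Cartan integers a_ij = 2(alpha_i, alpha_j)/(alpha_j, alpha_j); the resulting 3x3 Cartan matrix is
[[2, -1, 0], [-2, 2, -1], [0, -1, 2]].
The roots have two lengths (squared-length ratio 2:1); the short ones are alpha_{1}. The associated Dynkin diagram is a chain of 3 nodes with a double edge at one end; the terminal node there is the unique short simple root (B_3), so the type is B_3 (the algebra so(7)).

type B_3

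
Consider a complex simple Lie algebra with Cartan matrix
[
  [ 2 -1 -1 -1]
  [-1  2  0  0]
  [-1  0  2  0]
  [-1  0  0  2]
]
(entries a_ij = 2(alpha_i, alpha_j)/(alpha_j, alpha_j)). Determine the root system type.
D_4 (so(8))

The matrix has rank 4 with 2's on the diagonal. Reading the off-diagonal entries as Dynkin edges (a single edge where a_ij = a_ji = -1; a double or triple edge where a_ij * a_ji = 2 or 3), the diagram is a chain of 2 nodes with a fork of two nodes at one end (D_4). One simple-root ordering that puts it in standard form is (alpha_2, alpha_1, alpha_3, alpha_4). So the algebra is type D_4, i.e. so(8).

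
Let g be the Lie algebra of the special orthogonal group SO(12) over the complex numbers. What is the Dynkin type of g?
This is so(12) with 12 even, which has dimension 12(12-1)/2 = 66 and rank 12/2 = 6. In the classification of classical Lie algebras, the orthogonal algebra so(2n) in an even number of variables has type D_n; here n = 6, so the Dynkin diagram is a chain of 4 nodes with a fork of two nodes at one end (D_6). Hence the type is D_6.

D_6 (so(12))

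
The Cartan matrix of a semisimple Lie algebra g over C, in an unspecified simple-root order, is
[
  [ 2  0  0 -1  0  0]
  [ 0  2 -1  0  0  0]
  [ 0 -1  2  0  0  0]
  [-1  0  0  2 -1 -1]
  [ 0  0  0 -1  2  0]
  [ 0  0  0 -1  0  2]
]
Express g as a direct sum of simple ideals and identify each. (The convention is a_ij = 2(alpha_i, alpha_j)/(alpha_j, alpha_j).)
The diagram associated to this matrix has two connected components: the simple roots {alpha_2, alpha_3} form a chain of 2 nodes with single edges (A_2), and {alpha_1, alpha_4, alpha_5, alpha_6} form a chain of 2 nodes with a fork of two nodes at one end (D_4). A semisimple Lie algebra decomposes uniquely as the direct sum of simple ideals, one per connected component of its Dynkin diagram, so g ≅ A_2 ⊕ D_4 (dimension 8 + 28 = 36).

A2 ⊕ D4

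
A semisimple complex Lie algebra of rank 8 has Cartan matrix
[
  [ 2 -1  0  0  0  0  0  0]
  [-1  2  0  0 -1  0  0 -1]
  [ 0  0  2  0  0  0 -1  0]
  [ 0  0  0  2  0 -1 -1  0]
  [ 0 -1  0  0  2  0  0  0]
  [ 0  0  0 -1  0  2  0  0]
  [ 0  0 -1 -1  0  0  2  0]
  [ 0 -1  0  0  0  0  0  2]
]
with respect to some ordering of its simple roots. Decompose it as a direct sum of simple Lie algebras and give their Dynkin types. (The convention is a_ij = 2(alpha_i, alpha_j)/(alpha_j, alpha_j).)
The diagram associated to this matrix has two connected components: the simple roots {alpha_3, alpha_4, alpha_6, alpha_7} form a chain of 4 nodes with single edges (A_4), and {alpha_1, alpha_2, alpha_5, alpha_8} form a chain of 2 nodes with a fork of two nodes at one end (D_4). A semisimple Lie algebra decomposes uniquely as the direct sum of simple ideals, one per connected component of its Dynkin diagram, so g ≅ A_4 ⊕ D_4 (dimension 24 + 28 = 52).

type A_4 + type D_4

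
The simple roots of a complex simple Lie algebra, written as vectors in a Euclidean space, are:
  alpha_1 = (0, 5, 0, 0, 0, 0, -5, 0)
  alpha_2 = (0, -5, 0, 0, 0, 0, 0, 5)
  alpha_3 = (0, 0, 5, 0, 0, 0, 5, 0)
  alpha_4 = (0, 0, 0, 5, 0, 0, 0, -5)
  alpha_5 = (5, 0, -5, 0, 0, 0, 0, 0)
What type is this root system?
A5

Compute the Cartan integers a_ij = 2(alpha_i, alpha_j)/(alpha_j, alpha_j); the resulting 5x5 Cartan matrix is
[[2, -1, -1, 0, 0], [-1, 2, 0, -1, 0], [-1, 0, 2, 0, -1], [0, -1, 0, 2, 0], [0, 0, -1, 0, 2]].
All simple roots have the same length, so the diagram is simply laced. The associated Dynkin diagram is a chain of 5 nodes with single edges (A_5), so the type is A_5 (the algebra sl(6)).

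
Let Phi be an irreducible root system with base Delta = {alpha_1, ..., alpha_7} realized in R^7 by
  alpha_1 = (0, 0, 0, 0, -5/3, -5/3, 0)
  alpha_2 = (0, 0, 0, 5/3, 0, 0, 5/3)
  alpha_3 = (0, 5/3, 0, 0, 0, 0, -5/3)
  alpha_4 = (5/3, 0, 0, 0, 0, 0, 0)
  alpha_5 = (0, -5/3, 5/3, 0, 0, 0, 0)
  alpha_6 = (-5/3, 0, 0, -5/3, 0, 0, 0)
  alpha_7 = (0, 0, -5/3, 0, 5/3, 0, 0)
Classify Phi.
type B_7

Compute the Cartan integers a_ij = 2(alpha_i, alpha_j)/(alpha_j, alpha_j); the resulting 7x7 Cartan matrix is
[[2, 0, 0, 0, 0, 0, -1], [0, 2, -1, 0, 0, -1, 0], [0, -1, 2, 0, -1, 0, 0], [0, 0, 0, 2, 0, -1, 0], [0, 0, -1, 0, 2, 0, -1], [0, -1, 0, -2, 0, 2, 0], [-1, 0, 0, 0, -1, 0, 2]].
The roots have two lengths (squared-length ratio 2:1); the short ones are alpha_{4}. The associated Dynkin diagram is a chain of 7 nodes with a double edge at one end; the terminal node there is the unique short simple root (B_7), so the type is B_7 (the algebra so(15)).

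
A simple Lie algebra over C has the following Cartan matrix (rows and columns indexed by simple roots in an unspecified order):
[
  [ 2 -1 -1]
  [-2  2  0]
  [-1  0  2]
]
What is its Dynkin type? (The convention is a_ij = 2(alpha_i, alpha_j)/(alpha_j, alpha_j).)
C_3

The matrix has rank 3 with 2's on the diagonal. Reading the off-diagonal entries as Dynkin edges (a single edge where a_ij = a_ji = -1; a double or triple edge where a_ij * a_ji = 2 or 3), the diagram is a chain of 3 nodes with a double edge at one end; the terminal node there is the unique long simple root (C_3). One simple-root ordering that puts it in standard form is (alpha_3, alpha_1, alpha_2). So the algebra is type C_3, i.e. sp(6).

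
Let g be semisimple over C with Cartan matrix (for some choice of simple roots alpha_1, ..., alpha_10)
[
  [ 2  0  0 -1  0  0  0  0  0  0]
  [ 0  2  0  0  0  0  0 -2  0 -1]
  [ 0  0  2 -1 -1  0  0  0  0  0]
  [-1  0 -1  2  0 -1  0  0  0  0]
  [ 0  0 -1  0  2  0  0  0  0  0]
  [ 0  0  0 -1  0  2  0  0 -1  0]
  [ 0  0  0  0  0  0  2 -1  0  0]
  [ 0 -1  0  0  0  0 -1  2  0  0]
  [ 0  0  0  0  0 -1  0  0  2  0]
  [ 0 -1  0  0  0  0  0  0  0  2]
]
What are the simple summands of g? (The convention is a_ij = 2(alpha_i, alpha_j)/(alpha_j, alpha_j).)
type E_6 ⊕ type F_4

The diagram associated to this matrix has two connected components: the simple roots {alpha_1, alpha_3, alpha_4, alpha_5, alpha_6, alpha_9} form a chain of 5 nodes with one extra node attached to the third node from one end (E_6), and {alpha_2, alpha_7, alpha_8, alpha_10} form a chain of 4 nodes with a double edge between the middle two (F_4). A semisimple Lie algebra decomposes uniquely as the direct sum of simple ideals, one per connected component of its Dynkin diagram, so g ≅ E_6 ⊕ F_4 (dimension 78 + 52 = 130).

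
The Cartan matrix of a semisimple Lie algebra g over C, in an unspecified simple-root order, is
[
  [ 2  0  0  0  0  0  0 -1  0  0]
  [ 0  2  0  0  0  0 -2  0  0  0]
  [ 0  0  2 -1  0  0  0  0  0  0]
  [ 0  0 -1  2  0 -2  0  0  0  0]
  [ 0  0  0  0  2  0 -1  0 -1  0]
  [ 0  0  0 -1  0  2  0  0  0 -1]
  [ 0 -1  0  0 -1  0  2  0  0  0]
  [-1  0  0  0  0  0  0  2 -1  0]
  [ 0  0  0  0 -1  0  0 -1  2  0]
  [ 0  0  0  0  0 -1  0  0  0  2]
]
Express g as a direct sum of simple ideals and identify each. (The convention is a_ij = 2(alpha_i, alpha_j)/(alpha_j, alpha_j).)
The diagram associated to this matrix has two connected components: the simple roots {alpha_1, alpha_2, alpha_5, alpha_7, alpha_8, alpha_9} form a chain of 6 nodes with a double edge at one end; the terminal node there is the unique long simple root (C_6), and {alpha_3, alpha_4, alpha_6, alpha_10} form a chain of 4 nodes with a double edge between the middle two (F_4). A semisimple Lie algebra decomposes uniquely as the direct sum of simple ideals, one per connected component of its Dynkin diagram, so g ≅ C_6 ⊕ F_4 (dimension 78 + 52 = 130).

C_6 ⊕ F_4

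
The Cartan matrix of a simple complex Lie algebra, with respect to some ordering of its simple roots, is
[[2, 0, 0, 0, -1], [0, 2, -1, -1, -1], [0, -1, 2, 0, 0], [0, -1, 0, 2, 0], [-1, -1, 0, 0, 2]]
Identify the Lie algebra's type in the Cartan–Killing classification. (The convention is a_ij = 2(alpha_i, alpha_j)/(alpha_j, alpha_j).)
The matrix has rank 5 with 2's on the diagonal. Reading the off-diagonal entries as Dynkin edges (a single edge where a_ij = a_ji = -1; a double or triple edge where a_ij * a_ji = 2 or 3), the diagram is a chain of 3 nodes with a fork of two nodes at one end (D_5). One simple-root ordering that puts it in standard form is (alpha_1, alpha_5, alpha_2, alpha_3, alpha_4). So the algebra is type D_5, i.e. so(10).

type D_5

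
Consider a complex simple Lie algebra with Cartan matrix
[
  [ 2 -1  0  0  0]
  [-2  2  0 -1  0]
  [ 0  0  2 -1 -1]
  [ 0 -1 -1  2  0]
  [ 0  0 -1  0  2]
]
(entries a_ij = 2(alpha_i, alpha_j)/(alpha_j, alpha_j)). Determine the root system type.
The matrix has rank 5 with 2's on the diagonal. Reading the off-diagonal entries as Dynkin edges (a single edge where a_ij = a_ji = -1; a double or triple edge where a_ij * a_ji = 2 or 3), the diagram is a chain of 5 nodes with a double edge at one end; the terminal node there is the unique short simple root (B_5). One simple-root ordering that puts it in standard form is (alpha_5, alpha_3, alpha_4, alpha_2, alpha_1). So the algebra is type B_5, i.e. so(11).

type B_5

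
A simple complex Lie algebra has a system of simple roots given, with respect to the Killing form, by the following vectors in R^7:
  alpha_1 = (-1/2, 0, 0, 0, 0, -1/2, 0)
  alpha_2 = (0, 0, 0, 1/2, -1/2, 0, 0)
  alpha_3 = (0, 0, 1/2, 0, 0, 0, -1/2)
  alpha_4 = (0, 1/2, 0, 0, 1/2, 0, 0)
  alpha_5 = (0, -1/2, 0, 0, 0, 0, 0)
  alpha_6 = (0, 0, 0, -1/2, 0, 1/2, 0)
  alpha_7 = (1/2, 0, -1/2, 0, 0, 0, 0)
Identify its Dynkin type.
Compute the Cartan integers a_ij = 2(alpha_i, alpha_j)/(alpha_j, alpha_j); the resulting 7x7 Cartan matrix is
[[2, 0, 0, 0, 0, -1, -1], [0, 2, 0, -1, 0, -1, 0], [0, 0, 2, 0, 0, 0, -1], [0, -1, 0, 2, -2, 0, 0], [0, 0, 0, -1, 2, 0, 0], [-1, -1, 0, 0, 0, 2, 0], [-1, 0, -1, 0, 0, 0, 2]].
The roots have two lengths (squared-length ratio 2:1); the short ones are alpha_{5}. The associated Dynkin diagram is a chain of 7 nodes with a double edge at one end; the terminal node there is the unique short simple root (B_7), so the type is B_7 (the algebra so(15)).

B_7 (so(15))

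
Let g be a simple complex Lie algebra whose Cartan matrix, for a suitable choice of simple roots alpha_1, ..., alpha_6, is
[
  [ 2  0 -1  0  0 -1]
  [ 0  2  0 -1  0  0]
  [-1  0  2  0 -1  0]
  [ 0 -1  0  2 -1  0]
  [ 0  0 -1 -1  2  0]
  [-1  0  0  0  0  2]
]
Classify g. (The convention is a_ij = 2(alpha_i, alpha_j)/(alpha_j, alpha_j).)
A_6 (sl(7))

The matrix has rank 6 with 2's on the diagonal. Reading the off-diagonal entries as Dynkin edges (a single edge where a_ij = a_ji = -1; a double or triple edge where a_ij * a_ji = 2 or 3), the diagram is a chain of 6 nodes with single edges (A_6). One simple-root ordering that puts it in standard form is (alpha_6, alpha_1, alpha_3, alpha_5, alpha_4, alpha_2). So the algebra is type A_6, i.e. sl(7).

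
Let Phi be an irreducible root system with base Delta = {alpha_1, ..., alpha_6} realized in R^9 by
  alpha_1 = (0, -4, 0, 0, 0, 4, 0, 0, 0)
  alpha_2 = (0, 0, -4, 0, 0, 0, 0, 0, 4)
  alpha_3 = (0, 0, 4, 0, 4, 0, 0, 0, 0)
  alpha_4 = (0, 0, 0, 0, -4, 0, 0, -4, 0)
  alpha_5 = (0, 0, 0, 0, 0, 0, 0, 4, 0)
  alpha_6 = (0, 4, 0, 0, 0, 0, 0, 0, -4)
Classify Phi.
type B_6

Compute the Cartan integers a_ij = 2(alpha_i, alpha_j)/(alpha_j, alpha_j); the resulting 6x6 Cartan matrix is
[[2, 0, 0, 0, 0, -1], [0, 2, -1, 0, 0, -1], [0, -1, 2, -1, 0, 0], [0, 0, -1, 2, -2, 0], [0, 0, 0, -1, 2, 0], [-1, -1, 0, 0, 0, 2]].
The roots have two lengths (squared-length ratio 2:1); the short ones are alpha_{5}. The associated Dynkin diagram is a chain of 6 nodes with a double edge at one end; the terminal node there is the unique short simple root (B_6), so the type is B_6 (the algebra so(13)).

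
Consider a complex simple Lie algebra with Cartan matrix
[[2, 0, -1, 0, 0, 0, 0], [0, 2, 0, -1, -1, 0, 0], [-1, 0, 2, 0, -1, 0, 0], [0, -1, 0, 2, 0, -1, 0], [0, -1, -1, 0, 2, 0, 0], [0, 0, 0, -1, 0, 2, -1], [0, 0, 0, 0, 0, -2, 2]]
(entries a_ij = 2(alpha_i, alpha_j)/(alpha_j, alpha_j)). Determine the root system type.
The matrix has rank 7 with 2's on the diagonal. Reading the off-diagonal entries as Dynkin edges (a single edge where a_ij = a_ji = -1; a double or triple edge where a_ij * a_ji = 2 or 3), the diagram is a chain of 7 nodes with a double edge at one end; the terminal node there is the unique long simple root (C_7). One simple-root ordering that puts it in standard form is (alpha_1, alpha_3, alpha_5, alpha_2, alpha_4, alpha_6, alpha_7). So the algebra is type C_7, i.e. sp(14).

C_7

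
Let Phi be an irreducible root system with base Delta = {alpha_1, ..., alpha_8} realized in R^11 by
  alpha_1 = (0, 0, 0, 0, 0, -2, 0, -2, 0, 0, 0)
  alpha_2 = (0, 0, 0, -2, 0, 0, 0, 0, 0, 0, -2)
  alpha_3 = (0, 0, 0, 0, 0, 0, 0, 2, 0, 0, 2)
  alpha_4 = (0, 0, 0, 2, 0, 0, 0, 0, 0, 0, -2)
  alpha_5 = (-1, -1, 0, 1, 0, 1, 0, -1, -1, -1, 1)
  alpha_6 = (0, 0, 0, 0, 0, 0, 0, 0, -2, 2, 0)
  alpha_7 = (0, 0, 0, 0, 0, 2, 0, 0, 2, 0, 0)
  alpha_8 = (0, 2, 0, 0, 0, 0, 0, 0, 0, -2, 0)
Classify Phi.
Compute the Cartan integers a_ij = 2(alpha_i, alpha_j)/(alpha_j, alpha_j); the resulting 8x8 Cartan matrix is
[[2, 0, -1, 0, 0, 0, -1, 0], [0, 2, -1, 0, -1, 0, 0, 0], [-1, -1, 2, -1, 0, 0, 0, 0], [0, 0, -1, 2, 0, 0, 0, 0], [0, -1, 0, 0, 2, 0, 0, 0], [0, 0, 0, 0, 0, 2, -1, -1], [-1, 0, 0, 0, 0, -1, 2, 0], [0, 0, 0, 0, 0, -1, 0, 2]].
All simple roots have the same length, so the diagram is simply laced. The associated Dynkin diagram is a chain of 7 nodes with one extra node attached to the third node from one end (E_8), so the type is E_8.

E_8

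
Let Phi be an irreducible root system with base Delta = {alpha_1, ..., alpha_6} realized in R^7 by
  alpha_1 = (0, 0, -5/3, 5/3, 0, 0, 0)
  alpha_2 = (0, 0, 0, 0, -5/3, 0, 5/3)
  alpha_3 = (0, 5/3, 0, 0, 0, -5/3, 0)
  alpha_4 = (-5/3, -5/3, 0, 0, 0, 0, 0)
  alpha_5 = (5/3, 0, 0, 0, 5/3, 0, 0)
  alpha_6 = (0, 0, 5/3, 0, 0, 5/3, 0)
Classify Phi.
Compute the Cartan integers a_ij = 2(alpha_i, alpha_j)/(alpha_j, alpha_j); the resulting 6x6 Cartan matrix is
[[2, 0, 0, 0, 0, -1], [0, 2, 0, 0, -1, 0], [0, 0, 2, -1, 0, -1], [0, 0, -1, 2, -1, 0], [0, -1, 0, -1, 2, 0], [-1, 0, -1, 0, 0, 2]].
All simple roots have the same length, so the diagram is simply laced. The associated Dynkin diagram is a chain of 6 nodes with single edges (A_6), so the type is A_6 (the algebra sl(7)).

A_6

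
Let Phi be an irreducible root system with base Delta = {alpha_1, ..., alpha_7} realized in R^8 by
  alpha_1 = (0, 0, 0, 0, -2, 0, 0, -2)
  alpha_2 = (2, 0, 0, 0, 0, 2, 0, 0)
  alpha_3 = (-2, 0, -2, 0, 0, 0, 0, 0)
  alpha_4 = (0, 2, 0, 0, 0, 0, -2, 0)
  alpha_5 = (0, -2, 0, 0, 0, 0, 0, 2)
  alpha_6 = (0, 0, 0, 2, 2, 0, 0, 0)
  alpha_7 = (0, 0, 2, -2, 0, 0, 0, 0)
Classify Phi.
Compute the Cartan integers a_ij = 2(alpha_i, alpha_j)/(alpha_j, alpha_j); the resulting 7x7 Cartan matrix is
[[2, 0, 0, 0, -1, -1, 0], [0, 2, -1, 0, 0, 0, 0], [0, -1, 2, 0, 0, 0, -1], [0, 0, 0, 2, -1, 0, 0], [-1, 0, 0, -1, 2, 0, 0], [-1, 0, 0, 0, 0, 2, -1], [0, 0, -1, 0, 0, -1, 2]].
All simple roots have the same length, so the diagram is simply laced. The associated Dynkin diagram is a chain of 7 nodes with single edges (A_7), so the type is A_7 (the algebra sl(8)).

A_7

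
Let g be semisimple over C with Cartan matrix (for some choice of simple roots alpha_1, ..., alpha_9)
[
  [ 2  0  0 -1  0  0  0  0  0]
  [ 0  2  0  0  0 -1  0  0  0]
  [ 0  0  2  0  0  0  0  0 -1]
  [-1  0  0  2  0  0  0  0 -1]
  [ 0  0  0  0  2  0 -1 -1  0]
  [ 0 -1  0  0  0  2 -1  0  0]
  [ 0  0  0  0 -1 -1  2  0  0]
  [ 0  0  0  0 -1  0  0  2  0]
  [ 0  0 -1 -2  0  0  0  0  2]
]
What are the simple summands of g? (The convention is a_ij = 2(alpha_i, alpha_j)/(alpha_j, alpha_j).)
type A_5 ⊕ type F_4

The diagram associated to this matrix has two connected components: the simple roots {alpha_2, alpha_5, alpha_6, alpha_7, alpha_8} form a chain of 5 nodes with single edges (A_5), and {alpha_1, alpha_3, alpha_4, alpha_9} form a chain of 4 nodes with a double edge between the middle two (F_4). A semisimple Lie algebra decomposes uniquely as the direct sum of simple ideals, one per connected component of its Dynkin diagram, so g ≅ A_5 ⊕ F_4 (dimension 35 + 52 = 87).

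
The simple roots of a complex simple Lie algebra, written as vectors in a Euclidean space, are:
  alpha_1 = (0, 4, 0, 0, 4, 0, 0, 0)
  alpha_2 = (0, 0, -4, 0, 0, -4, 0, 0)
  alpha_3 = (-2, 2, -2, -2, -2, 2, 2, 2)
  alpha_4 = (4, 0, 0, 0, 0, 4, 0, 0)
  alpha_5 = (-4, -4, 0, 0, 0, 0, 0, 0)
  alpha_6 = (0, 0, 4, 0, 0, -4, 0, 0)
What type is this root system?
Compute the Cartan integers a_ij = 2(alpha_i, alpha_j)/(alpha_j, alpha_j); the resulting 6x6 Cartan matrix is
[[2, 0, 0, 0, -1, 0], [0, 2, 0, -1, 0, 0], [0, 0, 2, 0, 0, -1], [0, -1, 0, 2, -1, -1], [-1, 0, 0, -1, 2, 0], [0, 0, -1, -1, 0, 2]].
All simple roots have the same length, so the diagram is simply laced. The associated Dynkin diagram is a chain of 5 nodes with one extra node attached to the third node from one end (E_6), so the type is E_6.

E6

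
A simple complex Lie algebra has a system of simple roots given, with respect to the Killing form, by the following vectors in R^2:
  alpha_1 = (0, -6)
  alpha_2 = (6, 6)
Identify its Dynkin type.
Compute the Cartan integers a_ij = 2(alpha_i, alpha_j)/(alpha_j, alpha_j); the resulting 2x2 Cartan matrix is
[[2, -1], [-2, 2]].
The roots have two lengths (squared-length ratio 2:1); the short ones are alpha_{1}. The associated Dynkin diagram is a chain of 2 nodes with a double edge at one end; the terminal node there is the unique short simple root (B_2), so the type is B_2 (the algebra so(5)).

B_2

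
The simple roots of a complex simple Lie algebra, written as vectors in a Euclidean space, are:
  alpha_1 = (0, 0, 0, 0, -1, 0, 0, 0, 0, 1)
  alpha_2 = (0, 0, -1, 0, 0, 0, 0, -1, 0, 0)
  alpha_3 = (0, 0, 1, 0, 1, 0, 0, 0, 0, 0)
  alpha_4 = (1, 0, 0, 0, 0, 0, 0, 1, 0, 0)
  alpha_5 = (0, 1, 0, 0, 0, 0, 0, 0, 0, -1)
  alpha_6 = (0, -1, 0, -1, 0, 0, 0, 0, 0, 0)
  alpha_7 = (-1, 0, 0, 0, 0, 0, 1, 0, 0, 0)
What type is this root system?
A_7 (sl(8))

Compute the Cartan integers a_ij = 2(alpha_i, alpha_j)/(alpha_j, alpha_j); the resulting 7x7 Cartan matrix is
[[2, 0, -1, 0, -1, 0, 0], [0, 2, -1, -1, 0, 0, 0], [-1, -1, 2, 0, 0, 0, 0], [0, -1, 0, 2, 0, 0, -1], [-1, 0, 0, 0, 2, -1, 0], [0, 0, 0, 0, -1, 2, 0], [0, 0, 0, -1, 0, 0, 2]].
All simple roots have the same length, so the diagram is simply laced. The associated Dynkin diagram is a chain of 7 nodes with single edges (A_7), so the type is A_7 (the algebra sl(8)).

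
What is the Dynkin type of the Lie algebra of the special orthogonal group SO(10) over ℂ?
type D_5

This is so(10) with 10 even, which has dimension 10(10-1)/2 = 45 and rank 10/2 = 5. In the classification of classical Lie algebras, the orthogonal algebra so(2n) in an even number of variables has type D_n; here n = 5, so the Dynkin diagram is a chain of 3 nodes with a fork of two nodes at one end (D_5). Hence the type is D_5.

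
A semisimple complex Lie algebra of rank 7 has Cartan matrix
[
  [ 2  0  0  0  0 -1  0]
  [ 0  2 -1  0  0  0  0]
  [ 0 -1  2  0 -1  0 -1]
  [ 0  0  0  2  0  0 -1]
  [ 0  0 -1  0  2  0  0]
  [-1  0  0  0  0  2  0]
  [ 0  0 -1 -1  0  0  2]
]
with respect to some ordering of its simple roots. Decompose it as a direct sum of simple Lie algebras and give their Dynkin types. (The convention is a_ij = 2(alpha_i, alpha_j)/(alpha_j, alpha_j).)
The diagram associated to this matrix has two connected components: the simple roots {alpha_1, alpha_6} form a chain of 2 nodes with single edges (A_2), and {alpha_2, alpha_3, alpha_4, alpha_5, alpha_7} form a chain of 3 nodes with a fork of two nodes at one end (D_5). A semisimple Lie algebra decomposes uniquely as the direct sum of simple ideals, one per connected component of its Dynkin diagram, so g ≅ A_2 ⊕ D_5 (dimension 8 + 45 = 53).

A2 ⊕ D5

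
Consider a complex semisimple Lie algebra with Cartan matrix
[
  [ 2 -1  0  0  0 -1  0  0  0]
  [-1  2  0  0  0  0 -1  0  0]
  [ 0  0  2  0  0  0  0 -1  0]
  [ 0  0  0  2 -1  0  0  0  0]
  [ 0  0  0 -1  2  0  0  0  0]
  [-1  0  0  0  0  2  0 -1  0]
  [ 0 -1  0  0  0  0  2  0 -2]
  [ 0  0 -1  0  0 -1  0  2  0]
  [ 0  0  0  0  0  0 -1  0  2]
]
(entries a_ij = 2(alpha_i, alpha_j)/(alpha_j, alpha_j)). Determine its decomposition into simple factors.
The diagram associated to this matrix has two connected components: the simple roots {alpha_4, alpha_5} form a chain of 2 nodes with single edges (A_2), and {alpha_1, alpha_2, alpha_3, alpha_6, alpha_7, alpha_8, alpha_9} form a chain of 7 nodes with a double edge at one end; the terminal node there is the unique short simple root (B_7). A semisimple Lie algebra decomposes uniquely as the direct sum of simple ideals, one per connected component of its Dynkin diagram, so g ≅ A_2 ⊕ B_7 (dimension 8 + 105 = 113).

A_2 ⊕ B_7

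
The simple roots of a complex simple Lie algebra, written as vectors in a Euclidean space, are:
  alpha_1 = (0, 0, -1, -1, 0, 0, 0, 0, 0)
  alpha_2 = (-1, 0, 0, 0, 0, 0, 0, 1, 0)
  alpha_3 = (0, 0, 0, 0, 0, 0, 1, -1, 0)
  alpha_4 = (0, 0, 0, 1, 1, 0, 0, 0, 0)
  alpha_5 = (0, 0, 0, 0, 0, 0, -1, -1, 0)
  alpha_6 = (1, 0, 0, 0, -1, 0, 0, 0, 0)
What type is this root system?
Compute the Cartan integers a_ij = 2(alpha_i, alpha_j)/(alpha_j, alpha_j); the resulting 6x6 Cartan matrix is
[[2, 0, 0, -1, 0, 0], [0, 2, -1, 0, -1, -1], [0, -1, 2, 0, 0, 0], [-1, 0, 0, 2, 0, -1], [0, -1, 0, 0, 2, 0], [0, -1, 0, -1, 0, 2]].
All simple roots have the same length, so the diagram is simply laced. The associated Dynkin diagram is a chain of 4 nodes with a fork of two nodes at one end (D_6), so the type is D_6 (the algebra so(12)).

D6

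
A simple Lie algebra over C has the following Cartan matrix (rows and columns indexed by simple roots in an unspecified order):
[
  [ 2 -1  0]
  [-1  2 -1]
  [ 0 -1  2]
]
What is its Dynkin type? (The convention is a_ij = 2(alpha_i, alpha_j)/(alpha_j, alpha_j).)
The matrix has rank 3 with 2's on the diagonal. Reading the off-diagonal entries as Dynkin edges (a single edge where a_ij = a_ji = -1; a double or triple edge where a_ij * a_ji = 2 or 3), the diagram is a chain of 3 nodes with single edges (A_3). One simple-root ordering that puts it in standard form is (alpha_3, alpha_2, alpha_1). So the algebra is type A_3, i.e. sl(4).

type A_3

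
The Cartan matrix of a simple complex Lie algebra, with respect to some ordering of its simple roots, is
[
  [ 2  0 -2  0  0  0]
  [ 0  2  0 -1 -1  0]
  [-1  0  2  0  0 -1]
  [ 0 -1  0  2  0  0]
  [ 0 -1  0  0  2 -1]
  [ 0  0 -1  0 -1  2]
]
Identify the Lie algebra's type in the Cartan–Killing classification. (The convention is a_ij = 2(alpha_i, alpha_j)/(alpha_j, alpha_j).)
C_6

The matrix has rank 6 with 2's on the diagonal. Reading the off-diagonal entries as Dynkin edges (a single edge where a_ij = a_ji = -1; a double or triple edge where a_ij * a_ji = 2 or 3), the diagram is a chain of 6 nodes with a double edge at one end; the terminal node there is the unique long simple root (C_6). One simple-root ordering that puts it in standard form is (alpha_4, alpha_2, alpha_5, alpha_6, alpha_3, alpha_1). So the algebra is type C_6, i.e. sp(12).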